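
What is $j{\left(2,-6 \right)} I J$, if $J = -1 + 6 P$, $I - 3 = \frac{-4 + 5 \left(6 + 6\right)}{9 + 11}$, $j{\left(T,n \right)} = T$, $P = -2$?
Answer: $- \frac{754}{5} \approx -150.8$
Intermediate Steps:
$I = \frac{29}{5}$ ($I = 3 + \frac{-4 + 5 \left(6 + 6\right)}{9 + 11} = 3 + \frac{-4 + 5 \cdot 12}{20} = 3 + \left(-4 + 60\right) \frac{1}{20} = 3 + 56 \cdot \frac{1}{20} = 3 + \frac{14}{5} = \frac{29}{5} \approx 5.8$)
$J = -13$ ($J = -1 + 6 \left(-2\right) = -1 - 12 = -13$)
$j{\left(2,-6 \right)} I J = 2 \cdot \frac{29}{5} \left(-13\right) = \frac{58}{5} \left(-13\right) = - \frac{754}{5}$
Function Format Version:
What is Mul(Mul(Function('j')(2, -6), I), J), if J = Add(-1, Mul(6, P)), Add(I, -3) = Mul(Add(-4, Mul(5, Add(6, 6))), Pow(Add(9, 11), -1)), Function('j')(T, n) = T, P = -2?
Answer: Rational(-754, 5) ≈ -150.80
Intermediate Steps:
I = Rational(29, 5) (I = Add(3, Mul(Add(-4, Mul(5, Add(6, 6))), Pow(Add(9, 11), -1))) = Add(3, Mul(Add(-4, Mul(5, 12)), Pow(20, -1))) = Add(3, Mul(Add(-4, 60), Rational(1, 20))) = Add(3, Mul(56, Rational(1, 20))) = Add(3, Rational(14, 5)) = Rational(29, 5) ≈ 5.8000)
J = -13 (J = Add(-1, Mul(6, -2)) = Add(-1, -12) = -13)
Mul(Mul(Function('j')(2, -6), I), J) = Mul(Mul(2, Rational(29, 5)), -13) = Mul(Rational(58, 5), -13) = Rational(-754, 5)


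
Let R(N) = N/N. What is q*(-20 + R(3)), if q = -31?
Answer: 589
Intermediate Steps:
R(N) = 1
q*(-20 + R(3)) = -31*(-20 + 1) = -31*(-19) = 589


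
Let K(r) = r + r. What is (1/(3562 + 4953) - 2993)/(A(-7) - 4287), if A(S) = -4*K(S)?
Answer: 25485394/36026965 ≈ 0.70740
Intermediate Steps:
K(r) = 2*r
A(S) = -8*S
(1/(3562 + 4953) - 2993)/(A(-7) - 4287) = (1/(3562 + 4953) - 2993)/(-8*(-7) - 4287) = (1/8515 - 2993)/(56 - 4287) = (1/8515 - 2993)/(-4231) = -25485394/8515*(-1/4231) = 25485394/36026965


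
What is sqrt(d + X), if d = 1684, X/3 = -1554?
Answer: I*sqrt(2978) ≈ 54.571*I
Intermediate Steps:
X = -4662 (X = 3*(-1554) = -4662)
sqrt(d + X) = sqrt(1684 - 4662) = sqrt(-2978) = I*sqrt(2978)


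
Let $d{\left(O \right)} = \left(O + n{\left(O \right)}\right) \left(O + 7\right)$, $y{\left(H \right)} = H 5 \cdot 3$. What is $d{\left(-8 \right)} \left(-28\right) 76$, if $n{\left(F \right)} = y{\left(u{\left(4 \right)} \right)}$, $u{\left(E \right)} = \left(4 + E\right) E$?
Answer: $1004416$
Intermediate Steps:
$u{\left(E \right)} = E \left(4 + E\right)$
$y{\left(H \right)} = 15 H$ ($y{\left(H \right)} = 5 H 3 = 15 H$)
$n{\left(F \right)} = 480$ ($n{\left(F \right)} = 15 \cdot 4 \left(4 + 4\right) = 15 \cdot 4 \cdot 8 = 15 \cdot 32 = 480$)
$d{\left(O \right)} = \left(7 + O\right) \left(480 + O\right)$ ($d{\left(O \right)} = \left(O + 480\right) \left(O + 7\right) = \left(480 + O\right) \left(7 + O\right) = \left(7 + O\right) \left(480 + O\right)$)
$d{\left(-8 \right)} \left(-28\right) 76 = \left(3360 + \left(-8\right)^{2} + 487 \left(-8\right)\right) \left(-28\right) 76 = \left(3360 + 64 - 3896\right) \left(-28\right) 76 = \left(-472\right) \left(-28\right) 76 = 13216 \cdot 76 = 1004416$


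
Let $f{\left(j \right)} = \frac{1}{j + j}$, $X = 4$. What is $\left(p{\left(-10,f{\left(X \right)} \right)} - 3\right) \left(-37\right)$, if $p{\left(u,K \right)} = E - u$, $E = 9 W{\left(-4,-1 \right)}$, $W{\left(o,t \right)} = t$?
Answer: $74$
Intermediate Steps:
$E = -9$ ($E = 9 \left(-1\right) = -9$)
$f{\left(j \right)} = \frac{1}{2 j}$
$p{\left(u,K \right)} = -9 - u$
$\left(p{\left(-10,f{\left(X \right)} \right)} - 3\right) \left(-37\right) = \left(\left(-9 - -10\right) - 3\right) \left(-37\right) = \left(\left(-9 + 10\right) - 3\right) \left(-37\right) = \left(1 - 3\right) \left(-37\right) = \left(-2\right) \left(-37\right) = 74$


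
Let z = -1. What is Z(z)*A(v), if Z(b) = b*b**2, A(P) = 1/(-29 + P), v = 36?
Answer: -1/7 ≈ -0.14286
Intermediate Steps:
Z(b) = b**3
Z(z)*A(v) = (-1)**3/(-29 + 36) = -1/7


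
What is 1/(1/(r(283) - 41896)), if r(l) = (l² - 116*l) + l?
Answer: 5648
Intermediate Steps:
r(l) = l² - 115*l
1/(1/(r(283) - 41896)) = 1/(1/(283*(-115 + 283) - 41896)) = 1/(1/(283*168 - 41896)) = 1/(1/(47544 - 41896)) = 1/(1/5648) = 5648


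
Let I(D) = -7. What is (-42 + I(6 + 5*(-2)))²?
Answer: 2401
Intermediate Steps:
(-42 + I(6 + 5*(-2)))² = (-42 - 7)² = (-49)² = 2401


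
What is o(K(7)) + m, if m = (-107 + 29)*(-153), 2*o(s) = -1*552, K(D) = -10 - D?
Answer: 11658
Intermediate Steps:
o(s) = -276 (o(s) = (-1*552)/2 = (½)*(-552) = -276)
m = 11934 (m = -78*(-153) = 11934)
o(K(7)) + m = -276 + 11934 = 11658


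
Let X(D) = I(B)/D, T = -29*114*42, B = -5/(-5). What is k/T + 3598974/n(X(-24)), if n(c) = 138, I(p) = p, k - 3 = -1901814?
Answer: 27777065987/1064532 ≈ 26093.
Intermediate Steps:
k = -1901811 (k = 3 - 1901814 = -1901811)
B = 1 (B = -5*(-1/5) = 1)
T = -138852 (T = -3306*42 = -138852)
X(D) = 1/D
k/T + 3598974/n(X(-24)) = -1901811/(-138852) + 3598974/138 = -1901811*(-1/138852) + 3598974*(1/138) = 633937/46284 + 599829/23 = 27777065987/1064532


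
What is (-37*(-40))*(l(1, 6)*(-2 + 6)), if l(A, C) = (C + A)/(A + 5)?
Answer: 20720/3 ≈ 6906.7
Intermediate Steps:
l(A, C) = (A + C)/(5 + A)
(-37*(-40))*(l(1, 6)*(-2 + 6)) = (-37*(-40))*(((1 + 6)/(5 + 1))*(-2 + 6)) = 1480*((7/6)*4) = 1480*(14/3) = 20720/3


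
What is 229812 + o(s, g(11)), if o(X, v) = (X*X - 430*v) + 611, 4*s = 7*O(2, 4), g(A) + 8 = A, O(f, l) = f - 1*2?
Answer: 229133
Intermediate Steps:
O(f, l) = -2 + f (O(f, l) = f - 2 = -2 + f)
g(A) = -8 + A
s = 0 (s = (7*(-2 + 2))/4 = (7*0)/4 = (1/4)*0 = 0)
o(X, v) = 611 + X**2 - 430*v (o(X, v) = (X**2 - 430*v) + 611 = 611 + X**2 - 430*v)
229812 + o(s, g(11)) = 229812 + (611 + 0**2 - 430*(-8 + 11)) = 229812 + (611 + 0 - 430*3) = 229812 + (611 + 0 - 1290) = 229812 - 679 = 229133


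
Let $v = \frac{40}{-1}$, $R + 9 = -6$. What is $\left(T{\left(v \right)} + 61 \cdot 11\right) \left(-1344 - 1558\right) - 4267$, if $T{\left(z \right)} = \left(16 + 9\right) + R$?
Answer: $-1980529$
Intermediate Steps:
$R = -15$ ($R = -9 - 6 = -15$)
$v = -40$ ($v = 40 \left(-1\right) = -40$)
$T{\left(z \right)} = 10$ ($T{\left(z \right)} = \left(16 + 9\right) - 15 = 25 - 15 = 10$)
$\left(T{\left(v \right)} + 61 \cdot 11\right) \left(-1344 - 1558\right) - 4267 = \left(10 + 61 \cdot 11\right) \left(-1344 - 1558\right) - 4267 = \left(10 + 671\right) \left(-2902\right) - 4267 = 681 \left(-2902\right) - 4267 = -1976262 - 4267 = -1980529$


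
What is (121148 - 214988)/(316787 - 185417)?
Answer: -3128/4379 ≈ -0.71432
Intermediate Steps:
(121148 - 214988)/(316787 - 185417) = -93840/131370 = -93840*1/131370 = -3128/4379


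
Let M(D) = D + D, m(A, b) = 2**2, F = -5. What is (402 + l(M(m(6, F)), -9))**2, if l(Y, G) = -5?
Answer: 157609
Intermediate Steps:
m(A, b) = 4
M(D) = 2*D
(402 + l(M(m(6, F)), -9))**2 = (402 - 5)**2 = 397**2 = 157609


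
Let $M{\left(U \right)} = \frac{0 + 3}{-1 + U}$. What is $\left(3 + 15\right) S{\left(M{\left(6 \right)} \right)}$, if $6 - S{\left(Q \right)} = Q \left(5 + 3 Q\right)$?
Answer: $\frac{864}{25} \approx 34.56$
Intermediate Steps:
$M{\left(U \right)} = \frac{3}{-1 + U}$
$S{\left(Q \right)} = 6 - Q \left(5 + 3 Q\right)$
$\left(3 + 15\right) S{\left(M{\left(6 \right)} \right)} = \left(3 + 15\right) \left(6 - 5 \frac{3}{-1 + 6} - 3 \left(\frac{3}{-1 + 6}\right)^{2}\right) = 18 \left(6 - 5 \cdot \frac{3}{5} - 3 \left(\frac{3}{5}\right)^{2}\right) = 18 \left(6 - 5 \cdot 3 \cdot \frac{1}{5} - 3 \left(3 \cdot \frac{1}{5}\right)^{2}\right) = 18 \left(6 - 3 - 3 \left(\frac{3}{5}\right)^{2}\right) = 18 \left(6 - 3 - \frac{27}{25}\right) = 18 \cdot \frac{48}{25} = \frac{864}{25}$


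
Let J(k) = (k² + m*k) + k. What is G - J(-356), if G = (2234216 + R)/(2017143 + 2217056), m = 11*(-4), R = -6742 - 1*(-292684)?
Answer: -601440042598/4234199 ≈ -1.4204e+5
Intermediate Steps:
R = 285942 (R = -6742 + 292684 = 285942)
m = -44
J(k) = k² - 43*k (J(k) = (k² - 44*k) + k = k² - 43*k)
G = 2520158/4234199 (G = (2234216 + 285942)/(2017143 + 2217056) = 2520158/4234199 ≈ 0.59519)
G - J(-356) = 2520158/4234199 - (-356)*(-43 - 356) = 2520158/4234199 - (-356)*(-399) = 2520158/4234199 - 1*142044 = 2520158/4234199 - 142044 = -601440042598/4234199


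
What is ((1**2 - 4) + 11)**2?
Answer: 64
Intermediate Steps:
((1**2 - 4) + 11)**2 = ((1 - 4) + 11)**2 = (-3 + 11)**2 = 8**2 = 64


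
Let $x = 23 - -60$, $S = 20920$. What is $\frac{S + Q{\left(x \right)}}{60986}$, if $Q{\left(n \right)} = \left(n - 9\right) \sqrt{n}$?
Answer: $\frac{10460}{30493} + \frac{37 \sqrt{83}}{30493} \approx 0.35408$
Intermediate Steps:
$x = 83$ ($x = 23 + 60 = 83$)
$Q{\left(n \right)} = \sqrt{n} \left(-9 + n\right)$ ($Q{\left(n \right)} = \left(-9 + n\right) \sqrt{n} = \sqrt{n} \left(-9 + n\right)$)
$\frac{S + Q{\left(x \right)}}{60986} = \frac{20920 + \sqrt{83} \left(-9 + 83\right)}{60986} = \left(20920 + \sqrt{83} \cdot 74\right) \frac{1}{60986} = \left(20920 + 74 \sqrt{83}\right) \frac{1}{60986} = \frac{10460}{30493} + \frac{37 \sqrt{83}}{30493}$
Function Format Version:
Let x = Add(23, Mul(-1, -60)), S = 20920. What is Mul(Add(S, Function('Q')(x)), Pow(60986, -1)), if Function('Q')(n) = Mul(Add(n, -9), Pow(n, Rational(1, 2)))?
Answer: Add(Rational(10460, 30493), Mul(Rational(37, 30493), Pow(83, Rational(1, 2)))) ≈ 0.35408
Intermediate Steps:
x = 83 (x = Add(23, 60) = 83)
Function('Q')(n) = Mul(Pow(n, Rational(1, 2)), Add(-9, n)) (Function('Q')(n) = Mul(Add(-9, n), Pow(n, Rational(1, 2))) = Mul(Pow(n, Rational(1, 2)), Add(-9, n)))
Mul(Add(S, Function('Q')(x)), Pow(60986, -1)) = Mul(Add(20920, Mul(Pow(83, Rational(1, 2)), Add(-9, 83))), Pow(60986, -1)) = Mul(Add(20920, Mul(Pow(83, Rational(1, 2)), 74)), Rational(1, 60986)) = Mul(Add(20920, Mul(74, Pow(83, Rational(1, 2)))), Rational(1, 60986)) = Add(Rational(10460, 30493), Mul(Rational(37, 30493), Pow(83, Rational(1, 2))))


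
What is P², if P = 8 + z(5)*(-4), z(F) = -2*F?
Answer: 2304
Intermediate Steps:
P = 48 (P = 8 - 2*5*(-4) = 8 - 10*(-4) = 8 + 40 = 48)
P² = 48² = 2304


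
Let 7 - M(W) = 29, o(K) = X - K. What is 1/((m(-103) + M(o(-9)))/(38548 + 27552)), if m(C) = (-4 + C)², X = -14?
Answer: 66100/11427 ≈ 5.7845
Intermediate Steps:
o(K) = -14 - K
M(W) = -22 (M(W) = 7 - 1*29 = 7 - 29 = -22)
1/((m(-103) + M(o(-9)))/(38548 + 27552)) = 1/(((-4 - 103)² - 22)/(38548 + 27552)) = 1/(((-107)² - 22)/66100) = 1/((11449 - 22)*(1/66100)) = 1/(11427*(1/66100)) = 1/(11427/66100) = 66100/11427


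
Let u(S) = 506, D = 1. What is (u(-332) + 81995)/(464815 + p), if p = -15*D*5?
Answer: 82501/464740 ≈ 0.17752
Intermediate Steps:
p = -75 (p = -15*1*5 = -15*5 = -75)
(u(-332) + 81995)/(464815 + p) = (506 + 81995)/(464815 - 75) = 82501/464740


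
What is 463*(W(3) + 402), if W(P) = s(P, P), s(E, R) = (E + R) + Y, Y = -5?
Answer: 186589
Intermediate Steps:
s(E, R) = -5 + E + R (s(E, R) = (E + R) - 5 = -5 + E + R)
W(P) = -5 + 2*P (W(P) = -5 + P + P = -5 + 2*P)
463*(W(3) + 402) = 463*((-5 + 2*3) + 402) = 463*((-5 + 6) + 402) = 463*(1 + 402) = 463*403 = 186589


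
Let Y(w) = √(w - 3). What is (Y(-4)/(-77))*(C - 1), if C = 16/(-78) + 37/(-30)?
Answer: 317*I*√7/10010 ≈ 0.083786*I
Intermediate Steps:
Y(w) = √(-3 + w)
C = -187/130 (C = 16*(-1/78) + 37*(-1/30) = -8/39 - 37/30 = -187/130 ≈ -1.4385)
(Y(-4)/(-77))*(C - 1) = (√(-3 - 4)/(-77))*(-187/130 - 1) = (√(-7)*(-1/77))*(-317/130) = ((I*√7)*(-1/77))*(-317/130) = -I*√7/77*(-317/130) = 317*I*√7/10010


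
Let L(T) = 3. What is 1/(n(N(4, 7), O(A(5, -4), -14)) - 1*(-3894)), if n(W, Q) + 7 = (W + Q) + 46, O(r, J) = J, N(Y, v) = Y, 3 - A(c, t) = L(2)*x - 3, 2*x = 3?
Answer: 1/3923 ≈ 0.00025491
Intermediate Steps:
x = 3/2 (x = (½)*3 = 3/2 ≈ 1.5000)
A(c, t) = 3/2 (A(c, t) = 3 - (3*(3/2) - 3) = 3 - (9/2 - 3) = 3 - 1*3/2 = 3 - 3/2 = 3/2)
n(W, Q) = 39 + Q + W (n(W, Q) = -7 + ((W + Q) + 46) = -7 + ((Q + W) + 46) = -7 + (46 + Q + W) = 39 + Q + W)
1/(n(N(4, 7), O(A(5, -4), -14)) - 1*(-3894)) = 1/((39 - 14 + 4) - 1*(-3894)) = 1/(29 + 3894) = 1/3923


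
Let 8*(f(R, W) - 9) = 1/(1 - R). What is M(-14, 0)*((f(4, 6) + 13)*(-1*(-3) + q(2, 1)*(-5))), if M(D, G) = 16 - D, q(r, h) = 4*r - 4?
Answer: -44795/4 ≈ -11199.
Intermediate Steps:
q(r, h) = -4 + 4*r
f(R, W) = 9 + 1/(8*(1 - R))
M(-14, 0)*((f(4, 6) + 13)*(-1*(-3) + q(2, 1)*(-5))) = (16 - 1*(-14))*(((-73 + 72*4)/(8*(-1 + 4)) + 13)*(-1*(-3) + (-4 + 4*2)*(-5))) = (16 + 14)*(((⅛)*(-73 + 288)/3 + 13)*(3 + (-4 + 8)*(-5))) = 30*(((⅛)*(⅓)*215 + 13)*(3 + 4*(-5))) = 30*((215/24 + 13)*(3 - 20)) = 30*((527/24)*(-17)) = 30*(-8959/24) = -44795/4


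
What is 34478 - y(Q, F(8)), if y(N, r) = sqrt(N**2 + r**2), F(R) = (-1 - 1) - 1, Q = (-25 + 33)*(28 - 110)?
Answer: 34478 - sqrt(430345) ≈ 33822.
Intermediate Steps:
Q = -656 (Q = 8*(-82) = -656)
F(R) = -3 (F(R) = -2 - 1 = -3)
34478 - y(Q, F(8)) = 34478 - sqrt((-656)**2 + (-3)**2) = 34478 - sqrt(430336 + 9) = 34478 - sqrt(430345)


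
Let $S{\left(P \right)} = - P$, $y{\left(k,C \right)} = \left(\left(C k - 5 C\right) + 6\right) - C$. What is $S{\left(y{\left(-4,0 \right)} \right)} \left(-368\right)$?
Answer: $2208$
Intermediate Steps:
$y{\left(k,C \right)} = 6 - 6 C + C k$ ($y{\left(k,C \right)} = \left(\left(- 5 C + C k\right) + 6\right) - C = \left(6 - 5 C + C k\right) - C = 6 - 6 C + C k$)
$S{\left(y{\left(-4,0 \right)} \right)} \left(-368\right) = - (6 - 0 + 0 \left(-4\right)) \left(-368\right) = - (6 + 0 + 0) \left(-368\right) = \left(-1\right) 6 \left(-368\right) = \left(-6\right) \left(-368\right) = 2208$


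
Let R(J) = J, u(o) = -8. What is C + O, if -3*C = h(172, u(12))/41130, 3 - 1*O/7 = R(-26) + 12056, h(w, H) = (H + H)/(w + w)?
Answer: -223343735264/2652885 ≈ -84189.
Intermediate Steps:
h(w, H) = H/w (h(w, H) = (2*H)/((2*w)) = (2*H)*(1/(2*w)) = H/w)
O = -84189 (O = 21 - 7*(-26 + 12056) = 21 - 7*12030 = 21 - 84210 = -84189)
C = 1/2652885 (C = -(-8/172)/(3*41130) = -(-8*1/172)/(3*41130) = -(-2)/(129*41130) = -⅓*(-1/884295) = 1/2652885 ≈ 3.7695e-7)
C + O = 1/2652885 - 84189 = -223343735264/2652885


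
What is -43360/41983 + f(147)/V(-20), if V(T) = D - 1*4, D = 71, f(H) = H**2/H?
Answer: 3266381/2812861 ≈ 1.1612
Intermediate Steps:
f(H) = H
V(T) = 67 (V(T) = 71 - 1*4 = 71 - 4 = 67)
-43360/41983 + f(147)/V(-20) = -43360/41983 + 147/67 = 3266381/2812861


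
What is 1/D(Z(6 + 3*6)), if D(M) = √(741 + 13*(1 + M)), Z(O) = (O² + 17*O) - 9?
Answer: √13429/13429 ≈ 0.0086294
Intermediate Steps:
Z(O) = -9 + O² + 17*O
D(M) = √(754 + 13*M) (D(M) = √(741 + (13 + 13*M)) = √(754 + 13*M))
1/D(Z(6 + 3*6)) = 1/(√(754 + 13*(-9 + (6 + 3*6)² + 17*(6 + 3*6)))) = 1/(√(754 + 13*(-9 + (6 + 18)² + 17*(6 + 18)))) = 1/(√(754 + 13*(-9 + 24² + 17*24))) = 1/(√(754 + 13*(-9 + 576 + 408))) = 1/(√(754 + 13*975)) = 1/(√(754 + 12675)) = 1/(√13429) = √13429/13429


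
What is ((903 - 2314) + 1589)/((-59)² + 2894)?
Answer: 178/6375 ≈ 0.027922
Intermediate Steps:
((903 - 2314) + 1589)/((-59)² + 2894) = (-1411 + 1589)/(3481 + 2894) = 178/6375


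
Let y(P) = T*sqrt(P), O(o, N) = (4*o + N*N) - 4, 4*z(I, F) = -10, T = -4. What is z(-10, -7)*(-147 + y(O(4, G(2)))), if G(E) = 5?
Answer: 735/2 + 10*sqrt(37) ≈ 428.33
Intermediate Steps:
z(I, F) = -5/2 (z(I, F) = (1/4)*(-10) = -5/2)
O(o, N) = -4 + N**2 + 4*o (O(o, N) = (4*o + N**2) - 4 = (N**2 + 4*o) - 4 = -4 + N**2 + 4*o)
y(P) = -4*sqrt(P)
z(-10, -7)*(-147 + y(O(4, G(2)))) = -5*(-147 - 4*sqrt(-4 + 5**2 + 4*4))/2 = -5*(-147 - 4*sqrt(-4 + 25 + 16))/2 = -5*(-147 - 4*sqrt(37))/2 = 735/2 + 10*sqrt(37)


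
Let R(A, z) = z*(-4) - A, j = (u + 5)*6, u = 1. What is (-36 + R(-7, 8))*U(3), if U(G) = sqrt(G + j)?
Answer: -61*sqrt(39) ≈ -380.94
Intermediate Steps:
j = 36 (j = (1 + 5)*6 = 6*6 = 36)
U(G) = sqrt(36 + G) (U(G) = sqrt(G + 36) = sqrt(36 + G))
R(A, z) = -A - 4*z (R(A, z) = -4*z - A = -A - 4*z)
(-36 + R(-7, 8))*U(3) = (-36 + (-1*(-7) - 4*8))*sqrt(36 + 3) = (-36 + (7 - 32))*sqrt(39) = (-36 - 25)*sqrt(39) = -61*sqrt(39)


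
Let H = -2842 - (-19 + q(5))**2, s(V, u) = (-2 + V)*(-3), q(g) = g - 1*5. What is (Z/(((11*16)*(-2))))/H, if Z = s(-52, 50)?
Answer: 81/563728 ≈ 0.00014369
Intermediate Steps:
q(g) = -5 + g (q(g) = g - 5 = -5 + g)
s(V, u) = 6 - 3*V
Z = 162 (Z = 6 - 3*(-52) = 6 + 156 = 162)
H = -3203 (H = -2842 - (-19 + (-5 + 5))**2 = -2842 - (-19 + 0)**2 = -2842 - 1*(-19)**2 = -2842 - 1*361 = -2842 - 361 = -3203)
(Z/(((11*16)*(-2))))/H = (162/(((11*16)*(-2))))/(-3203) = (162/((176*(-2))))*(-1/3203) = (162/(-352))*(-1/3203) = (162*(-1/352))*(-1/3203) = -81/176*(-1/3203) = 81/563728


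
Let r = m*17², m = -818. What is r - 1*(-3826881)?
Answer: 3590479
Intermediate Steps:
r = -236402 (r = -818*17² = -818*289 = -236402)
r - 1*(-3826881) = -236402 - 1*(-3826881) = -236402 + 3826881 = 3590479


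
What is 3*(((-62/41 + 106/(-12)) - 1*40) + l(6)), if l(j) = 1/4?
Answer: -24647/164 ≈ -150.29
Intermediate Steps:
l(j) = ¼
3*(((-62/41 + 106/(-12)) - 1*40) + l(6)) = 3*(((-62/41 + 106/(-12)) - 1*40) + ¼) = 3*(((-62*1/41 + 106*(-1/12)) - 40) + ¼) = 3*(((-62/41 - 53/6) - 40) + ¼) = 3*((-2545/246 - 40) + ¼) = 3*(-12385/246 + ¼) = 3*(-24647/492) = -24647/164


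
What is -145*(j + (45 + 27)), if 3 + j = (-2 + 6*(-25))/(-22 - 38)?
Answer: -31117/3 ≈ -10372.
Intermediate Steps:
j = -7/15 (j = -3 + (-2 + 6*(-25))/(-22 - 38) = -3 + (-2 - 150)/(-60) = -3 - 152*(-1/60) = -3 + 38/15 = -7/15 ≈ -0.46667)
-145*(j + (45 + 27)) = -145*(-7/15 + (45 + 27)) = -145*(-7/15 + 72) = -145*1073/15 = -31117/3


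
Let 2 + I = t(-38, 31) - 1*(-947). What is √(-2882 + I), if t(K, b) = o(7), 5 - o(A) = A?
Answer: I*√1939 ≈ 44.034*I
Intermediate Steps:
o(A) = 5 - A
t(K, b) = -2 (t(K, b) = 5 - 1*7 = 5 - 7 = -2)
I = 943 (I = -2 + (-2 - 1*(-947)) = -2 + (-2 + 947) = -2 + 945 = 943)
√(-2882 + I) = √(-2882 + 943) = √(-1939) = I*√1939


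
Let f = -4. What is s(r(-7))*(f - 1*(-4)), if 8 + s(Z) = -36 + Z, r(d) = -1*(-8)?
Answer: 0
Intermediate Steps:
r(d) = 8
s(Z) = -44 + Z (s(Z) = -8 + (-36 + Z) = -44 + Z)
s(r(-7))*(f - 1*(-4)) = (-44 + 8)*(-4 - 1*(-4)) = -36*(-4 + 4) = -36*0 = 0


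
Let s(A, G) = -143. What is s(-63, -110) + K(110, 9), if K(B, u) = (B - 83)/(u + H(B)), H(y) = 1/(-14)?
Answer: -17497/125 ≈ -139.98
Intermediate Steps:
H(y) = -1/14
K(B, u) = (-83 + B)/(-1/14 + u) (K(B, u) = (B - 83)/(u - 1/14) = (-83 + B)/(-1/14 + u))
s(-63, -110) + K(110, 9) = -143 + 14*(-83 + 110)/(-1 + 14*9) = -143 + 14*27/(-1 + 126) = -143 + 14*27/125 = -143 + 14*(1/125)*27 = -143 + 378/125 = -17497/125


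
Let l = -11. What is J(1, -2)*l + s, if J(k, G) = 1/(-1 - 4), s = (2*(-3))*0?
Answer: 11/5 ≈ 2.2000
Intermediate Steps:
s = 0 (s = -6*0 = 0)
J(k, G) = -1/5 (J(k, G) = 1/(-5) = -1/5)
J(1, -2)*l + s = -1/5*(-11) + 0 = 11/5 + 0 = 11/5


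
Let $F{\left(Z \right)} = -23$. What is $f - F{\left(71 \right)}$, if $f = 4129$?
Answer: $4152$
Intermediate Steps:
$f - F{\left(71 \right)} = 4129 - -23 = 4129 + 23 = 4152$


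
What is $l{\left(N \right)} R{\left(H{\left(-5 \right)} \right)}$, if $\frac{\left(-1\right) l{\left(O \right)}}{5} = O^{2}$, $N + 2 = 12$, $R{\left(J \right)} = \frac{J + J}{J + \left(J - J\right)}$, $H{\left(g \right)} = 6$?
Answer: $-1000$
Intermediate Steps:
$R{\left(J \right)} = 2$ ($R{\left(J \right)} = \frac{2 J}{J + 0} = \frac{2 J}{J} = 2$)
$N = 10$ ($N = -2 + 12 = 10$)
$l{\left(O \right)} = - 5 O^{2}$
$l{\left(N \right)} R{\left(H{\left(-5 \right)} \right)} = - 5 \cdot 10^{2} \cdot 2 = \left(-5\right) 100 \cdot 2 = \left(-500\right) 2 = -1000$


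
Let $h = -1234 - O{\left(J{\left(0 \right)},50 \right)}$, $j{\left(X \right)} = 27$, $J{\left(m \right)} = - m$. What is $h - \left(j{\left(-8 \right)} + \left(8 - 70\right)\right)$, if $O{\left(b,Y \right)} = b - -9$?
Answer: $-1208$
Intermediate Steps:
$O{\left(b,Y \right)} = 9 + b$ ($O{\left(b,Y \right)} = b + 9 = 9 + b$)
$h = -1243$ ($h = -1234 - \left(9 - 0\right) = -1234 - \left(9 + 0\right) = -1234 - 9 = -1243$)
$h - \left(j{\left(-8 \right)} + \left(8 - 70\right)\right) = -1243 - \left(27 + \left(8 - 70\right)\right) = -1243 - \left(27 - 62\right) = -1243 - -35 = -1243 + 35 = -1208$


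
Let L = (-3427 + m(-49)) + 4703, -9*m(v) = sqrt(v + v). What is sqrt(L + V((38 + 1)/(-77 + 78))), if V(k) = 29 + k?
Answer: sqrt(12096 - 7*I*sqrt(2))/3 ≈ 36.661 - 0.015002*I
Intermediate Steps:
m(v) = -sqrt(2)*sqrt(v)/9 (m(v) = -sqrt(v + v)/9 = -sqrt(2)*sqrt(v)/9)
L = 1276 - 7*I*sqrt(2)/9 (L = (-3427 - sqrt(2)*sqrt(-49)/9) + 4703 = (-3427 - sqrt(2)*7*I/9) + 4703 = (-3427 - 7*I*sqrt(2)/9) + 4703 = 1276 - 7*I*sqrt(2)/9 ≈ 1276.0 - 1.0999*I)
sqrt(L + V((38 + 1)/(-77 + 78))) = sqrt((1276 - 7*I*sqrt(2)/9) + (29 + (38 + 1)/(-77 + 78))) = sqrt((1276 - 7*I*sqrt(2)/9) + (29 + 39/1)) = sqrt((1276 - 7*I*sqrt(2)/9) + (29 + 39*1)) = sqrt((1276 - 7*I*sqrt(2)/9) + (29 + 39)) = sqrt((1276 - 7*I*sqrt(2)/9) + 68) = sqrt(1344 - 7*I*sqrt(2)/9)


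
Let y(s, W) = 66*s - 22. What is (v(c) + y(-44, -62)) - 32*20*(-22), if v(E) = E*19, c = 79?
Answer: 12655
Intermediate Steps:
y(s, W) = -22 + 66*s
v(E) = 19*E
(v(c) + y(-44, -62)) - 32*20*(-22) = (19*79 + (-22 + 66*(-44))) - 32*20*(-22) = (1501 + (-22 - 2904)) - 640*(-22) = (1501 - 2926) + 14080 = -1425 + 14080 = 12655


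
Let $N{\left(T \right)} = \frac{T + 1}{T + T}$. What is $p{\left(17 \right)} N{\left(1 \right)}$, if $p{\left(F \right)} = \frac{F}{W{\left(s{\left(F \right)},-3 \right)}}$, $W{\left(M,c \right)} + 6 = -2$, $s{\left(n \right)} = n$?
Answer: $- \frac{17}{8} \approx -2.125$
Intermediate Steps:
$W{\left(M,c \right)} = -8$ ($W{\left(M,c \right)} = -6 - 2 = -8$)
$N{\left(T \right)} = \frac{1 + T}{2 T}$
$p{\left(F \right)} = - \frac{F}{8}$ ($p{\left(F \right)} = \frac{F}{-8} = - \frac{F}{8}$)
$p{\left(17 \right)} N{\left(1 \right)} = \left(- \frac{1}{8}\right) 17 \frac{1 + 1}{2 \cdot 1} = - \frac{17 \cdot \frac{1}{2} \cdot 1 \cdot 2}{8} = \left(- \frac{17}{8}\right) 1 = - \frac{17}{8}$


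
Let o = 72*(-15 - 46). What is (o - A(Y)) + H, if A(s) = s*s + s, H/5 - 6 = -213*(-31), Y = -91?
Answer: 20463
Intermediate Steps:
o = -4392 (o = 72*(-61) = -4392)
H = 33045 (H = 30 + 5*(-213*(-31)) = 30 + 5*6603 = 30 + 33015 = 33045)
A(s) = s + s**2 (A(s) = s**2 + s = s + s**2)
(o - A(Y)) + H = (-4392 - (-91)*(1 - 91)) + 33045 = (-4392 - (-91)*(-90)) + 33045 = (-4392 - 1*8190) + 33045 = (-4392 - 8190) + 33045 = -12582 + 33045 = 20463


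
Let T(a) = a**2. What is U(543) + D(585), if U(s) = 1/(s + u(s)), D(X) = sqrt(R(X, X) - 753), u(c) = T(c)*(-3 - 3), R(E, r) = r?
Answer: -1/1768551 + 2*I*sqrt(42) ≈ -5.6543e-7 + 12.961*I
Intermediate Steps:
u(c) = -6*c**2 (u(c) = c**2*(-3 - 3) = c**2*(-6) = -6*c**2)
D(X) = sqrt(-753 + X) (D(X) = sqrt(X - 753) = sqrt(-753 + X))
U(s) = 1/(s - 6*s**2)
U(543) + D(585) = -1/(543*(-1 + 6*543)) + sqrt(-753 + 585) = -1*1/543/(-1 + 3258) + sqrt(-168) = -1*1/543/3257 + 2*I*sqrt(42) = -1*1/543*1/3257 + 2*I*sqrt(42) = -1/1768551 + 2*I*sqrt(42)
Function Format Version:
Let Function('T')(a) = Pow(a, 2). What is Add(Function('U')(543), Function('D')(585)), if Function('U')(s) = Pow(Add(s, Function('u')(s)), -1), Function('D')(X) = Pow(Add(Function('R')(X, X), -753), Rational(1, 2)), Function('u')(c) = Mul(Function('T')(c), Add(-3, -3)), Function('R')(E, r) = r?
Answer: Add(Rational(-1, 1768551), Mul(2, I, Pow(42, Rational(1, 2)))) ≈ Add(-5.6543e-7, Mul(12.961, I))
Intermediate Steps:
Function('u')(c) = Mul(-6, Pow(c, 2)) (Function('u')(c) = Mul(Pow(c, 2), Add(-3, -3)) = Mul(Pow(c, 2), -6) = Mul(-6, Pow(c, 2)))
Function('D')(X) = Pow(Add(-753, X), Rational(1, 2)) (Function('D')(X) = Pow(Add(X, -753), Rational(1, 2)) = Pow(Add(-753, X), Rational(1, 2)))
Function('U')(s) = Pow(Add(s, Mul(-6, Pow(s, 2))), -1)
Add(Function('U')(543), Function('D')(585)) = Add(Mul(-1, Pow(543, -1), Pow(Add(-1, Mul(6, 543)), -1)), Pow(Add(-753, 585), Rational(1, 2))) = Add(Mul(-1, Rational(1, 543), Pow(Add(-1, 3258), -1)), Pow(-168, Rational(1, 2))) = Add(Mul(-1, Rational(1, 543), Pow(3257, -1)), Mul(2, I, Pow(42, Rational(1, 2)))) = Add(Mul(-1, Rational(1, 543), Rational(1, 3257)), Mul(2, I, Pow(42, Rational(1, 2)))) = Add(Rational(-1, 1768551), Mul(2, I, Pow(42, Rational(1, 2))))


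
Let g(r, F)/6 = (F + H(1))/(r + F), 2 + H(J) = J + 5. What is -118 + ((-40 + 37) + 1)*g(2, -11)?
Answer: -382/3 ≈ -127.33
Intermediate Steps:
H(J) = 3 + J (H(J) = -2 + (J + 5) = -2 + (5 + J) = 3 + J)
g(r, F) = 6*(4 + F)/(F + r) (g(r, F) = 6*((F + (3 + 1))/(r + F)) = 6*((F + 4)/(F + r)) = 6*((4 + F)/(F + r)) = 6*(4 + F)/(F + r))
-118 + ((-40 + 37) + 1)*g(2, -11) = -118 + ((-40 + 37) + 1)*(6*(4 - 11)/(-11 + 2)) = -118 + (-3 + 1)*(6*(-7)/(-9)) = -118 - 12*(-1)*(-7)/9 = -118 - 2*14/3 = -118 - 28/3 = -382/3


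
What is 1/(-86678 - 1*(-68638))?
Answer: -1/18040 ≈ -5.5432e-5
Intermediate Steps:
1/(-86678 - 1*(-68638)) = 1/(-86678 + 68638) = 1/(-18040) = -1/18040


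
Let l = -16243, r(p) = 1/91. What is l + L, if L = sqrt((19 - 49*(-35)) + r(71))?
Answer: -16243 + sqrt(14359345)/91 ≈ -16201.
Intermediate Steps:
r(p) = 1/91
L = sqrt(14359345)/91 (L = sqrt((19 - 49*(-35)) + 1/91) = sqrt((19 + 1715) + 1/91) = sqrt(1734 + 1/91) = sqrt(157795/91) = sqrt(14359345)/91 ≈ 41.641)
l + L = -16243 + sqrt(14359345)/91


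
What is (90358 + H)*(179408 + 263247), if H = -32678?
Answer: 25532340400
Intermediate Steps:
(90358 + H)*(179408 + 263247) = (90358 - 32678)*(179408 + 263247) = 57680*442655 = 25532340400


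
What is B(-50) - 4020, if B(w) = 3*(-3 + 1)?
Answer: -4026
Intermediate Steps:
B(w) = -6 (B(w) = 3*(-2) = -6)
B(-50) - 4020 = -6 - 4020 = -4026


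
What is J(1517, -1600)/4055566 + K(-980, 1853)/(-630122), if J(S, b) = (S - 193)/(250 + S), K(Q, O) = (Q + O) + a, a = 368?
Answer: -261541219261/132810908866026 ≈ -0.0019693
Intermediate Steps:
K(Q, O) = 368 + O + Q (K(Q, O) = (Q + O) + 368 = (O + Q) + 368 = 368 + O + Q)
J(S, b) = (-193 + S)/(250 + S)
J(1517, -1600)/4055566 + K(-980, 1853)/(-630122) = ((-193 + 1517)/(250 + 1517))/4055566 + (368 + 1853 - 980)/(-630122) = (1324/1767)*(1/4055566) + 1241*(-1/630122) = ((1/1767)*1324)*(1/4055566) - 73/37066 = (1324/1767)*(1/4055566) - 73/37066 = 662/3583092561 - 73/37066 = -261541219261/132810908866026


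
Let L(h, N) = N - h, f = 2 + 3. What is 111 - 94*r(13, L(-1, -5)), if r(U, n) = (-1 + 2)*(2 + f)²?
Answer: -4495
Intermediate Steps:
f = 5
r(U, n) = 49 (r(U, n) = (-1 + 2)*(2 + 5)² = 1*7² = 1*49 = 49)
111 - 94*r(13, L(-1, -5)) = 111 - 94*49 = 111 - 4606 = -4495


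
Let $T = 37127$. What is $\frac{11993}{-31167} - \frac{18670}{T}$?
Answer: $- \frac{1027152001}{1157137209} \approx -0.88767$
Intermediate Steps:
$\frac{11993}{-31167} - \frac{18670}{T} = \frac{11993}{-31167} - \frac{18670}{37127} = 11993 \left(- \frac{1}{31167}\right) - \frac{18670}{37127} = - \frac{11993}{31167} - \frac{18670}{37127} = - \frac{1027152001}{1157137209}$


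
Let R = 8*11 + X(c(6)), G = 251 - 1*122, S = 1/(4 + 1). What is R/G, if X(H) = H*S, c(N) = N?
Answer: 446/645 ≈ 0.69147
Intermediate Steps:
S = ⅕ (S = 1/5 = ⅕ ≈ 0.20000)
X(H) = H/5 (X(H) = H*(⅕) = H/5)
G = 129 (G = 251 - 122 = 129)
R = 446/5 (R = 8*11 + (⅕)*6 = 88 + 6/5 = 446/5 ≈ 89.200)
R/G = (446/5)/129 = (446/5)*(1/129) = 446/645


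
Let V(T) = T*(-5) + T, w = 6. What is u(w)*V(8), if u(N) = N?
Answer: -192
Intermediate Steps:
V(T) = -4*T (V(T) = -5*T + T = -4*T)
u(w)*V(8) = 6*(-4*8) = 6*(-32) = -192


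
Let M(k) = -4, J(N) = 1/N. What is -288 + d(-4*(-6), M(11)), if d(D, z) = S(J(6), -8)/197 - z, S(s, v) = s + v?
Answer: -335735/1182 ≈ -284.04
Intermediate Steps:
d(D, z) = -47/1182 - z (d(D, z) = (1/6 - 8)/197 - z = (1/6 - 8)*(1/197) - z = -47/6*1/197 - z = -47/1182 - z)
-288 + d(-4*(-6), M(11)) = -288 + (-47/1182 - 1*(-4)) = -288 + (-47/1182 + 4) = -288 + 4681/1182 = -335735/1182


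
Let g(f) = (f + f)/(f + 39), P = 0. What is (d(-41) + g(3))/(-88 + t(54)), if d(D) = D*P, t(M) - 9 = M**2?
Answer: 1/19859 ≈ 5.0355e-5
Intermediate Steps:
t(M) = 9 + M**2
g(f) = 2*f/(39 + f) (g(f) = (2*f)/(39 + f) = 2*f/(39 + f))
d(D) = 0 (d(D) = D*0 = 0)
(d(-41) + g(3))/(-88 + t(54)) = (0 + 2*3/(39 + 3))/(-88 + (9 + 54**2)) = (0 + 2*3/42)/(-88 + (9 + 2916)) = (0 + 2*3*(1/42))/(-88 + 2925) = (0 + 1/7)/2837 = (1/7)*(1/2837) = 1/19859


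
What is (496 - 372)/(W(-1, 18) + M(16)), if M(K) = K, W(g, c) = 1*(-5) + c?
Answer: 124/29 ≈ 4.2759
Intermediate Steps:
W(g, c) = -5 + c
(496 - 372)/(W(-1, 18) + M(16)) = (496 - 372)/((-5 + 18) + 16) = 124/(13 + 16) = 124/29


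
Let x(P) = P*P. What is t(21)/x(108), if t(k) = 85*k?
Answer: 595/3888 ≈ 0.15303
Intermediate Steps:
x(P) = P**2
t(21)/x(108) = (85*21)/(108**2) = 1785/11664 = 1785*(1/11664) = 595/3888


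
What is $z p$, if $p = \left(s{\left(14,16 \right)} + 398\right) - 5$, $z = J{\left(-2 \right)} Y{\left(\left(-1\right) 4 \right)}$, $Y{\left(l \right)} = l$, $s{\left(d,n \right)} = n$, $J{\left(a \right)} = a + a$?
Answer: $6544$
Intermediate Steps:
$J{\left(a \right)} = 2 a$
$z = 16$ ($z = 2 \left(-2\right) \left(\left(-1\right) 4\right) = \left(-4\right) \left(-4\right) = 16$)
$p = 409$ ($p = \left(16 + 398\right) - 5 = 414 - 5 = 409$)
$z p = 16 \cdot 409 = 6544$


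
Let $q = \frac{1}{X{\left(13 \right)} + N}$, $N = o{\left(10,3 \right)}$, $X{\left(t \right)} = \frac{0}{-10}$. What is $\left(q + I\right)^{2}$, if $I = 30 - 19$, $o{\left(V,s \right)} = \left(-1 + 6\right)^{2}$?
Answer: $\frac{76176}{625} \approx 121.88$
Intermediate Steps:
$X{\left(t \right)} = 0$ ($X{\left(t \right)} = 0 \left(- \frac{1}{10}\right) = 0$)
$o{\left(V,s \right)} = 25$ ($o{\left(V,s \right)} = 5^{2} = 25$)
$I = 11$ ($I = 30 - 19 = 11$)
$N = 25$
$q = \frac{1}{25}$ ($q = \frac{1}{0 + 25} = \frac{1}{25} \approx 0.04$)
$\left(q + I\right)^{2} = \left(\frac{1}{25} + 11\right)^{2} = \left(\frac{276}{25}\right)^{2} = \frac{76176}{625}$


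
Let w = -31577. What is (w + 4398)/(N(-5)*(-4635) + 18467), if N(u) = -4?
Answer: -27179/37007 ≈ -0.73443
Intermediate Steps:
(w + 4398)/(N(-5)*(-4635) + 18467) = (-31577 + 4398)/(-4*(-4635) + 18467) = -27179/(18540 + 18467) = -27179/37007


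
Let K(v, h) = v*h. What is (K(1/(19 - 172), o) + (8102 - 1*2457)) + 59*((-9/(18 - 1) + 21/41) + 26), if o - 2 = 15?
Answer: 45026798/6273 ≈ 7177.9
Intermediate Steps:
o = 17 (o = 2 + 15 = 17)
K(v, h) = h*v
(K(1/(19 - 172), o) + (8102 - 1*2457)) + 59*((-9/(18 - 1) + 21/41) + 26) = (17/(19 - 172) + (8102 - 1*2457)) + 59*((-9/(18 - 1) + 21/41) + 26) = (17/(-153) + (8102 - 2457)) + 59*((-9/17 + 21*(1/41)) + 26) = (17*(-1/153) + 5645) + 59*((-9*1/17 + 21/41) + 26) = (-⅑ + 5645) + 59*((-9/17 + 21/41) + 26) = 50804/9 + 59*(-12/697 + 26) = 50804/9 + 59*(18110/697) = 50804/9 + 1068490/697 = 45026798/6273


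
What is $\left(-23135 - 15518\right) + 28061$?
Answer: $-10592$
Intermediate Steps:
$\left(-23135 - 15518\right) + 28061 = -38653 + 28061 = -10592$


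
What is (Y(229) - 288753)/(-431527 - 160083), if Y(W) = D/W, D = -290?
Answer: 66124727/135478690 ≈ 0.48808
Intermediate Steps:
Y(W) = -290/W
(Y(229) - 288753)/(-431527 - 160083) = (-290/229 - 288753)/(-431527 - 160083) = (-290*1/229 - 288753)/(-591610) = (-290/229 - 288753)*(-1/591610) = -66124727/229*(-1/591610) = 66124727/135478690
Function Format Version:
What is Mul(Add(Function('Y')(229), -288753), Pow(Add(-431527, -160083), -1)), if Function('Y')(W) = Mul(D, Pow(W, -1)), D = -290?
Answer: Rational(66124727, 135478690) ≈ 0.48808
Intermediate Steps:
Function('Y')(W) = Mul(-290, Pow(W, -1))
Mul(Add(Function('Y')(229), -288753), Pow(Add(-431527, -160083), -1)) = Mul(Add(Mul(-290, Pow(229, -1)), -288753), Pow(Add(-431527, -160083), -1)) = Mul(Add(Mul(-290, Rational(1, 229)), -288753), Pow(-591610, -1)) = Mul(Add(Rational(-290, 229), -288753), Rational(-1, 591610)) = Mul(Rational(-66124727, 229), Rational(-1, 591610)) = Rational(66124727, 135478690)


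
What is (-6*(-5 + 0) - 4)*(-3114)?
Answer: -80964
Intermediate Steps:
(-6*(-5 + 0) - 4)*(-3114) = (-6*(-5) - 4)*(-3114) = (30 - 4)*(-3114) = 26*(-3114) = -80964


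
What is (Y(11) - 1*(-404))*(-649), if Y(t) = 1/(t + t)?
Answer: -524451/2 ≈ -2.6223e+5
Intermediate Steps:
Y(t) = 1/(2*t)
(Y(11) - 1*(-404))*(-649) = ((½)/11 - 1*(-404))*(-649) = ((½)*(1/11) + 404)*(-649) = (1/22 + 404)*(-649) = (8889/22)*(-649) = -524451/2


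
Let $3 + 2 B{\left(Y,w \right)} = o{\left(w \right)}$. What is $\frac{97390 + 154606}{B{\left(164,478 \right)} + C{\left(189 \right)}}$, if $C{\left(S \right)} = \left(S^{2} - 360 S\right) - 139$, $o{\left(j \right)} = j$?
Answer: $- \frac{503992}{64441} \approx -7.821$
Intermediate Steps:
$B{\left(Y,w \right)} = - \frac{3}{2} + \frac{w}{2}$
$C{\left(S \right)} = -139 + S^{2} - 360 S$
$\frac{97390 + 154606}{B{\left(164,478 \right)} + C{\left(189 \right)}} = \frac{97390 + 154606}{\left(- \frac{3}{2} + \frac{1}{2} \cdot 478\right) - \left(68179 - 35721\right)} = \frac{251996}{\left(- \frac{3}{2} + 239\right) - 32458} = \frac{251996}{\frac{475}{2} - 32458} = \frac{251996}{- \frac{64441}{2}} = 251996 \left(- \frac{2}{64441}\right) = - \frac{503992}{64441}$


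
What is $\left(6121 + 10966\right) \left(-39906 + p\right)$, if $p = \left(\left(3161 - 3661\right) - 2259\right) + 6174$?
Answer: $-623521717$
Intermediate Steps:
$p = 3415$ ($p = \left(\left(3161 - 3661\right) - 2259\right) + 6174 = \left(-500 - 2259\right) + 6174 = -2759 + 6174 = 3415$)
$\left(6121 + 10966\right) \left(-39906 + p\right) = \left(6121 + 10966\right) \left(-39906 + 3415\right) = 17087 \left(-36491\right) = -623521717$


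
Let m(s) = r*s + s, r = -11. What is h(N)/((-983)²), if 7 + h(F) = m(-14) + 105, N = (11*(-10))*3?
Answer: 238/966289 ≈ 0.00024630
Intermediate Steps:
N = -330 (N = -110*3 = -330)
m(s) = -10*s (m(s) = -11*s + s = -10*s)
h(F) = 238 (h(F) = -7 + (-10*(-14) + 105) = -7 + (140 + 105) = -7 + 245 = 238)
h(N)/((-983)²) = 238/((-983)²) = 238/966289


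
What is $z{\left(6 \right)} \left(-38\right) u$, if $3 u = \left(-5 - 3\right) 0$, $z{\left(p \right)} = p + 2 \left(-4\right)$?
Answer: $0$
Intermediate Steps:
$z{\left(p \right)} = -8 + p$ ($z{\left(p \right)} = p - 8 = -8 + p$)
$u = 0$ ($u = \frac{\left(-5 - 3\right) 0}{3} = \frac{\left(-8\right) 0}{3} = \frac{1}{3} \cdot 0 = 0$)
$z{\left(6 \right)} \left(-38\right) u = \left(-8 + 6\right) \left(-38\right) 0 = \left(-2\right) \left(-38\right) 0 = 76 \cdot 0 = 0$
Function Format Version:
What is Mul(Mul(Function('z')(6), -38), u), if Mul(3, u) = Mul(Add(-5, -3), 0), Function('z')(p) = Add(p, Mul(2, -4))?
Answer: 0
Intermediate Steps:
Function('z')(p) = Add(-8, p) (Function('z')(p) = Add(p, -8) = Add(-8, p))
u = 0 (u = Mul(Rational(1, 3), Mul(Add(-5, -3), 0)) = Mul(Rational(1, 3), Mul(-8, 0)) = Mul(Rational(1, 3), 0) = 0)
Mul(Mul(Function('z')(6), -38), u) = Mul(Mul(Add(-8, 6), -38), 0) = Mul(Mul(-2, -38), 0) = Mul(76, 0) = 0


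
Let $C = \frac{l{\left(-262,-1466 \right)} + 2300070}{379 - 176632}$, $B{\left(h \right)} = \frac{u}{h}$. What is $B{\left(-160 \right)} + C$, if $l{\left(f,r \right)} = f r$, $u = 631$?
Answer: $- \frac{540681563}{28200480} \approx -19.173$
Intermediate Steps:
$B{\left(h \right)} = \frac{631}{h}$
$C = - \frac{2684162}{176253}$ ($C = \frac{\left(-262\right) \left(-1466\right) + 2300070}{379 - 176632} = \frac{384092 + 2300070}{-176253} = 2684162 \left(- \frac{1}{176253}\right) = - \frac{2684162}{176253} \approx -15.229$)
$B{\left(-160 \right)} + C = \frac{631}{-160} - \frac{2684162}{176253} = 631 \left(- \frac{1}{160}\right) - \frac{2684162}{176253} = - \frac{631}{160} - \frac{2684162}{176253} = - \frac{540681563}{28200480}$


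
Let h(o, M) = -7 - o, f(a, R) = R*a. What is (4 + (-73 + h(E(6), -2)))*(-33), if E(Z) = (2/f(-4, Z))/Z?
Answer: 60181/24 ≈ 2507.5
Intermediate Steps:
E(Z) = -1/(2*Z**2) (E(Z) = (2/((Z*(-4))))/Z = (2/((-4*Z)))/Z = (2*(-1/(4*Z)))/Z = (-1/(2*Z))/Z = -1/(2*Z**2))
(4 + (-73 + h(E(6), -2)))*(-33) = (4 + (-73 + (-7 - (-1)/(2*6**2))))*(-33) = (4 + (-73 + (-7 - (-1)/(2*36))))*(-33) = (4 + (-73 + (-7 - 1*(-1/72))))*(-33) = (4 + (-73 + (-7 + 1/72)))*(-33) = (4 + (-73 - 503/72))*(-33) = (4 - 5759/72)*(-33) = -5471/72*(-33) = 60181/24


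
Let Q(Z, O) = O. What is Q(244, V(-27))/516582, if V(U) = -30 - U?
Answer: -1/172194 ≈ -5.8074e-6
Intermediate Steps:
Q(244, V(-27))/516582 = (-30 - 1*(-27))/516582 = (-30 + 27)*(1/516582) = -3*1/516582 = -1/172194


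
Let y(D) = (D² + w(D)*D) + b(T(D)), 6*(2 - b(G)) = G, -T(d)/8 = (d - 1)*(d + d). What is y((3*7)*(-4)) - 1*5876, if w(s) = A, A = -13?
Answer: 21314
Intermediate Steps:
w(s) = -13
T(d) = -16*d*(-1 + d) (T(d) = -8*(d - 1)*(d + d) = -8*(-1 + d)*2*d = -16*d*(-1 + d))
b(G) = 2 - G/6
y(D) = 2 + D² - 13*D - 8*D*(1 - D)/3 (y(D) = (D² - 13*D) + (2 - 8*D*(1 - D)/3) = 2 + D² - 13*D - 8*D*(1 - D)/3)
y((3*7)*(-4)) - 1*5876 = (2 - 47*3*7*(-4)/3 + 11*((3*7)*(-4))²/3) - 1*5876 = (2 - 329*(-4) + 11*(21*(-4))²/3) - 5876 = (2 - 47/3*(-84) + (11/3)*(-84)²) - 5876 = (2 + 1316 + (11/3)*7056) - 5876 = (2 + 1316 + 25872) - 5876 = 27190 - 5876 = 21314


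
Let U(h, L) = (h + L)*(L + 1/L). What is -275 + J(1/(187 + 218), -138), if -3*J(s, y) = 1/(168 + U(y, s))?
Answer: -2513415496675/9139692914 ≈ -275.00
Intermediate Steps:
U(h, L) = (L + h)*(L + 1/L)
J(s, y) = -1/(3*(169 + s**2 + s*y + y/s)) (J(s, y) = -1/(3*(168 + (1 + s**2 + s*y + y/s))) = -1/(3*(169 + s**2 + s*y + y/s)))
-275 + J(1/(187 + 218), -138) = -275 - 1/((187 + 218)*(3*(-138) + 504/(187 + 218) + 3*(1 + (1/(187 + 218))**2 - 138/(187 + 218))/(187 + 218))) = -275 - 1/(405*(-414 + 504/405 + 3*(1 + (1/405)**2 - 138/405)/405)) = -275 - 1*1/405/(-414 + 504*(1/405) + 3*(1/405)*(1 + (1/405)**2 + (1/405)*(-138))) = -275 - 1*1/405/(-414 + 56/45 + 3*(1/405)*(1 + 1/164025 - 46/135)) = -275 - 1*1/405/(-414 + 56/45 + 3*(1/405)*(108136/164025)) = -275 - 1*1/405/(-414 + 56/45 + 108136/22143375) = -275 - 1*1/405/(-9139692914/22143375) = -275 - 1*1/405*(-22143375/9139692914) = -275 + 54675/9139692914 = -2513415496675/9139692914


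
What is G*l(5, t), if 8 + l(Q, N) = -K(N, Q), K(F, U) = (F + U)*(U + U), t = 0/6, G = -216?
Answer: 12528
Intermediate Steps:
t = 0 (t = 0*(⅙) = 0)
K(F, U) = 2*U*(F + U) (K(F, U) = (F + U)*(2*U) = 2*U*(F + U))
l(Q, N) = -8 - 2*Q*(N + Q)
G*l(5, t) = -216*(-8 - 2*5*(0 + 5)) = -216*(-8 - 2*5*5) = -216*(-8 - 50) = -216*(-58) = 12528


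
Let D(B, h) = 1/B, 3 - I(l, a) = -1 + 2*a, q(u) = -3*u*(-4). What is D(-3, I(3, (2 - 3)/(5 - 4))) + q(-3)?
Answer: -109/3 ≈ -36.333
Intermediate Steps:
q(u) = 12*u
I(l, a) = 4 - 2*a (I(l, a) = 3 - (-1 + 2*a) = 3 + (1 - 2*a) = 4 - 2*a)
D(-3, I(3, (2 - 3)/(5 - 4))) + q(-3) = 1/(-3) + 12*(-3) = -⅓ - 36 = -109/3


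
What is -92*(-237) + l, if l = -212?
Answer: 21592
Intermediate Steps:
-92*(-237) + l = -92*(-237) - 212 = 21804 - 212 = 21592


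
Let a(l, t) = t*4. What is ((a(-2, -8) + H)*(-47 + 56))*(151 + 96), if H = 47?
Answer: 33345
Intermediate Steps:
a(l, t) = 4*t
((a(-2, -8) + H)*(-47 + 56))*(151 + 96) = ((4*(-8) + 47)*(-47 + 56))*(151 + 96) = ((-32 + 47)*9)*247 = (15*9)*247 = 135*247 = 33345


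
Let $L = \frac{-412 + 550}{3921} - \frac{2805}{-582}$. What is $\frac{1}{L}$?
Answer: $\frac{253558}{1230969} \approx 0.20598$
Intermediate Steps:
$L = \frac{1230969}{253558}$ ($L = 138 \cdot \frac{1}{3921} - - \frac{935}{194} = \frac{46}{1307} + \frac{935}{194} = \frac{1230969}{253558} \approx 4.8548$)
$\frac{1}{L} = \frac{1}{\frac{1230969}{253558}} = \frac{253558}{1230969}$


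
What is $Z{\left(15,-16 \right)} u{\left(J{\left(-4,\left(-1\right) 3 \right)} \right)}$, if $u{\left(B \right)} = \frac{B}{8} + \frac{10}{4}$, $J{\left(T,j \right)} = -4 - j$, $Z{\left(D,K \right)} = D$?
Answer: $\frac{285}{8} \approx 35.625$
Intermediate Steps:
$u{\left(B \right)} = \frac{5}{2} + \frac{B}{8}$ ($u{\left(B \right)} = B \frac{1}{8} + 10 \cdot \frac{1}{4} = \frac{B}{8} + \frac{5}{2} = \frac{5}{2} + \frac{B}{8}$)
$Z{\left(15,-16 \right)} u{\left(J{\left(-4,\left(-1\right) 3 \right)} \right)} = 15 \left(\frac{5}{2} + \frac{-4 - \left(-1\right) 3}{8}\right) = 15 \left(\frac{5}{2} + \frac{-4 - -3}{8}\right) = 15 \left(\frac{5}{2} + \frac{-4 + 3}{8}\right) = 15 \left(\frac{5}{2} + \frac{1}{8} \left(-1\right)\right) = 15 \left(\frac{5}{2} - \frac{1}{8}\right) = 15 \cdot \frac{19}{8} = \frac{285}{8}$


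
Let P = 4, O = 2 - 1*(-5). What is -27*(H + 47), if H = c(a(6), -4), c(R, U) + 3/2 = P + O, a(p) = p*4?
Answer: -3051/2 ≈ -1525.5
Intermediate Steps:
O = 7 (O = 2 + 5 = 7)
a(p) = 4*p
c(R, U) = 19/2 (c(R, U) = -3/2 + (4 + 7) = -3/2 + 11 = 19/2)
H = 19/2 ≈ 9.5000
-27*(H + 47) = -27*(19/2 + 47) = -27*113/2 = -3051/2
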